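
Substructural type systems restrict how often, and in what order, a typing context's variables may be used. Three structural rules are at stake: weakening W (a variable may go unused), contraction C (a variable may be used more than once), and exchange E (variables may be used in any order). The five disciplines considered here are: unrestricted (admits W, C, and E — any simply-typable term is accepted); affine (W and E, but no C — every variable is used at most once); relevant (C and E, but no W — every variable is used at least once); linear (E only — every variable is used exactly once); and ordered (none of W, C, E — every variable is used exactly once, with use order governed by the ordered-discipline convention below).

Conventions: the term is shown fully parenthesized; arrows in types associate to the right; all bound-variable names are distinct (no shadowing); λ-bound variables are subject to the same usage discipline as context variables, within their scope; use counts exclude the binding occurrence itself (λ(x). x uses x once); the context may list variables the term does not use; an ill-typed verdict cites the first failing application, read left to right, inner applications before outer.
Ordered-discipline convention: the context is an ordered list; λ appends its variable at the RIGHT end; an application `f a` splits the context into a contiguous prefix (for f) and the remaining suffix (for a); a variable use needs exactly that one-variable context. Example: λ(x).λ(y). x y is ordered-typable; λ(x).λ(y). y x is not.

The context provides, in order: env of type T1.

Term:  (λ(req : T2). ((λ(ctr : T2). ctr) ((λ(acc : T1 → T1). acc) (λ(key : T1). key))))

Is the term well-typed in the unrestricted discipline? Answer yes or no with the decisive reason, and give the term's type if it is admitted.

no — not simply typable
counts: env: 0; req [bound]: 0; ctr [bound]: 1; acc [bound]: 1; key [bound]: 1
use order (left to right): ctr, acc, key
typing: ill-typed: an argument T1 → T1 mismatches the expected T2
all disciplines: ordered ✗ | linear ✗ | affine ✗ | relevant ✗ | unrestricted ✗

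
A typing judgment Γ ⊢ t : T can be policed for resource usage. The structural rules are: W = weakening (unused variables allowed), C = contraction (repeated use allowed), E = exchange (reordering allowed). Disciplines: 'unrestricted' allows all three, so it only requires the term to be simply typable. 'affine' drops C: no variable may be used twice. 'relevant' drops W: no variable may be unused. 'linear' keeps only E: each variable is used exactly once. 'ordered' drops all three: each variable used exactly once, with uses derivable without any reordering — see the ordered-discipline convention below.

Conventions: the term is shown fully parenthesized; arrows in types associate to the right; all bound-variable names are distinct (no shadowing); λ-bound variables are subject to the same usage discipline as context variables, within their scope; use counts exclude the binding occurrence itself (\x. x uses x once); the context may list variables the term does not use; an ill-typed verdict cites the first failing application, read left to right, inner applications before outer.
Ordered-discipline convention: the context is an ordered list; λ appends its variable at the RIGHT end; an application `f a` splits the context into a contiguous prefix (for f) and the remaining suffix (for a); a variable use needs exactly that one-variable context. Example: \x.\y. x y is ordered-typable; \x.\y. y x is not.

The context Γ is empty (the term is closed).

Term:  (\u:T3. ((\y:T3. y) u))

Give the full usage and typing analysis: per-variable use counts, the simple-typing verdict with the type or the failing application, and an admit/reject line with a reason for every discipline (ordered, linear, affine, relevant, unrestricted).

counts: u (bound) ×1, y (bound) ×1
use order (left to right): y, u
typing: well-typed at T3 -> T3
ordered ✓ (one use each (u, y); ordered split holds)
linear ✓ (single use per variable (u, y))
affine ✓ (none of u, y used more than once)
relevant ✓ (at least one use each (u, y))
unrestricted ✓ (typability at T3 -> T3 is all that's needed)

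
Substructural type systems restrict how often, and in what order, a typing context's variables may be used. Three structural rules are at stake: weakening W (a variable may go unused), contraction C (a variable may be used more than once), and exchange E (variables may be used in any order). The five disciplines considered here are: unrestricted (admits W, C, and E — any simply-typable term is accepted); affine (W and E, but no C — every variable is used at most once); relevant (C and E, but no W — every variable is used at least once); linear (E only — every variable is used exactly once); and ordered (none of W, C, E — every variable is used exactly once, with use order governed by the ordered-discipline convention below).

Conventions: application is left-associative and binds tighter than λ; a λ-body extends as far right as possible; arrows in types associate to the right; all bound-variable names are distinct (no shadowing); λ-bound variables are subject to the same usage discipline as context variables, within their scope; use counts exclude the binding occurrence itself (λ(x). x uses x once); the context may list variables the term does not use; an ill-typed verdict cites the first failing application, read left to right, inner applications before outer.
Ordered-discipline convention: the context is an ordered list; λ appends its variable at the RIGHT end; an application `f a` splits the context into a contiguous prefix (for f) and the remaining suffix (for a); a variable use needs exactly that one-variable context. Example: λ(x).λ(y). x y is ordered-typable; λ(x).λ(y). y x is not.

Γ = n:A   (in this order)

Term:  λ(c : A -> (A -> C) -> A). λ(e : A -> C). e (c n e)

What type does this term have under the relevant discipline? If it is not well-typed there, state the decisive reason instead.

term : (A -> (A -> C) -> A) -> (A -> C) -> C
use counts: n ×1, c [bound] ×1, e [bound] ×2
order of uses: e, c, n, e
typing: well-typed at (A -> (A -> C) -> A) -> (A -> C) -> C
across the five disciplines: ordered ✗; linear ✗; affine ✗; relevant ✓; unrestricted ✓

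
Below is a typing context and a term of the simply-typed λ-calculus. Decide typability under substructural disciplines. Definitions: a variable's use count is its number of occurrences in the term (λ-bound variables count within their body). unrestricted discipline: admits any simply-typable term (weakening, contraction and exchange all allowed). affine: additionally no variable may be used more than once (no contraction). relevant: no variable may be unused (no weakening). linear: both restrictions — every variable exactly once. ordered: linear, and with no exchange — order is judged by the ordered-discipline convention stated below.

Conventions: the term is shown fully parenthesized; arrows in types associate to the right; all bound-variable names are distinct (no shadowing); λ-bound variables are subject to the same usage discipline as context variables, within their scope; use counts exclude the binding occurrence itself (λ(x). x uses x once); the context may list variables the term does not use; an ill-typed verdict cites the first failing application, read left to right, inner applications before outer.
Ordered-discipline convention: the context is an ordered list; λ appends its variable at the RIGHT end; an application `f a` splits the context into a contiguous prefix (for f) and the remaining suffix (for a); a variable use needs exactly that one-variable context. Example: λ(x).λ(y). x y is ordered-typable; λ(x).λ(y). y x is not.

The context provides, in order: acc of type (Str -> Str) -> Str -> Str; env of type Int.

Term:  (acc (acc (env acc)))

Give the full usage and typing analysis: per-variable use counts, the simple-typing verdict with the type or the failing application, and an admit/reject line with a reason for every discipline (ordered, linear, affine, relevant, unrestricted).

usage: acc=3; env=1
use order (left to right): acc, acc, env, acc
typing: ill-typed: can't apply a value of type Int
ordered: ✗ — not simply typable
linear: ✗ — fails simple typing
affine: ✗ — a type mismatch blocks all five
relevant: ✗ — the type mismatch rejects it
unrestricted: ✗ — not simply typable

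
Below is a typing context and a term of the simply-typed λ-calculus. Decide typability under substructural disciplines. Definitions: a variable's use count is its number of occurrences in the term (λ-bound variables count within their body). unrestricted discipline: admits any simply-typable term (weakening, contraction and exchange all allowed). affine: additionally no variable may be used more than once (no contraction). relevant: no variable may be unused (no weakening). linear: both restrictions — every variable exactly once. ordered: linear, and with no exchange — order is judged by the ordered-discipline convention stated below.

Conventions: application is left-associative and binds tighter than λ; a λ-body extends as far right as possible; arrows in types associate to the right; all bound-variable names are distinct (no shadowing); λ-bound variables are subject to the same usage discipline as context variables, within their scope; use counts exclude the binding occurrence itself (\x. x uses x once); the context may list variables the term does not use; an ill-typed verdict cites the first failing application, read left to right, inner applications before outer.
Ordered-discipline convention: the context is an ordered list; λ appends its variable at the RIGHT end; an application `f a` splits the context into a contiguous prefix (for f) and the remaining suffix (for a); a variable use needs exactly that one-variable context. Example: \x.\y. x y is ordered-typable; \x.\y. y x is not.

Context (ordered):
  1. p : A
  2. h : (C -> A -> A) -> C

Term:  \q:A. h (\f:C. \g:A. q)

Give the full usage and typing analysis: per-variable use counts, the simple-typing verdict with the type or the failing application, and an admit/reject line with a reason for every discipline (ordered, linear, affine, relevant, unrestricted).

variable uses: p ×0; h ×1; q (λ-bound) ×1; f (λ-bound) ×0; g (λ-bound) ×0
left-to-right use order: h, q
typing: the term checks, with type A -> C
ordered ✗ (p, f, g left unused)
linear ✗ (p, f, g left unused)
affine ✓ (at most one use each (p, h, q, f, g))
relevant ✗ (p, f, g left unused)
unrestricted ✓ (simply typable at A -> C; W, C, E all held)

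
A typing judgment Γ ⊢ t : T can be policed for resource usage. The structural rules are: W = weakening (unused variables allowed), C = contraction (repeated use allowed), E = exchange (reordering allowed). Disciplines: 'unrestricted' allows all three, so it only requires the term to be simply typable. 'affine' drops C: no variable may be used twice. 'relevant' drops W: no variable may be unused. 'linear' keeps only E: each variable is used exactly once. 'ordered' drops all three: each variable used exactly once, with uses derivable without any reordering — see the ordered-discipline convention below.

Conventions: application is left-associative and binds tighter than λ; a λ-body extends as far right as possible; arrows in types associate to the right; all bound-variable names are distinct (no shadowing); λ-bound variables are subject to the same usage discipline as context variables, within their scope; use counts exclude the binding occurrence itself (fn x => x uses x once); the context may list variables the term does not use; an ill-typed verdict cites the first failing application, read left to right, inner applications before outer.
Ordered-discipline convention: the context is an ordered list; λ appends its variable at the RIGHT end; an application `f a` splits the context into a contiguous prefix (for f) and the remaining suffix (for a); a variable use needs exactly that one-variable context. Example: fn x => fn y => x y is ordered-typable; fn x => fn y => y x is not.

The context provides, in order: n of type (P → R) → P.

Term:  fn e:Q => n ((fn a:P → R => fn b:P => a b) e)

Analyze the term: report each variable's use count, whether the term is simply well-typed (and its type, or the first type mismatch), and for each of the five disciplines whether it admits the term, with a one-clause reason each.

use counts: n ×1, e [bound] ×1, a [bound] ×1, b [bound] ×1
use order (left to right): n, a, b, e
typing: ill-typed: an application expects P → R but receives Q
ordered: ✗, fails simple typing
linear: ✗, a type mismatch blocks all five
affine: ✗, the type mismatch rejects it
relevant: ✗, not simply typable
unrestricted: ✗, fails simple typing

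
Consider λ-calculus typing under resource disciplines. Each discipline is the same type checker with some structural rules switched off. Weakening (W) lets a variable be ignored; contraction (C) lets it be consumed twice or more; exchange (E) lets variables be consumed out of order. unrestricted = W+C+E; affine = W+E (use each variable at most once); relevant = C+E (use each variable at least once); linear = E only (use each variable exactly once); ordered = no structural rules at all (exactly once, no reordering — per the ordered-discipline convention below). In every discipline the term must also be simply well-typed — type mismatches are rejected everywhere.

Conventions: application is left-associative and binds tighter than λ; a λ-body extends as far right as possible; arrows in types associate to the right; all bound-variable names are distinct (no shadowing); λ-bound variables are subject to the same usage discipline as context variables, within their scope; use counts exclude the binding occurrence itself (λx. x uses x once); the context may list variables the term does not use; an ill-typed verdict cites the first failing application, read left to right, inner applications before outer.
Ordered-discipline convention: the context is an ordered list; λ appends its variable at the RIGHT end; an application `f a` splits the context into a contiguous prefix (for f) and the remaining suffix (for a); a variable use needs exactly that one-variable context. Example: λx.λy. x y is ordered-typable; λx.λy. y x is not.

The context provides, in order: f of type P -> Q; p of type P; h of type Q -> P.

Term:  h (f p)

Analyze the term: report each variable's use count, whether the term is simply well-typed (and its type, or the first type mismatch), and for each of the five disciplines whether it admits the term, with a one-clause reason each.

counts: f=1; p=1; h=1
order of uses: h, f, p
typing: the term checks, with type P
ordered ✗ (needs exchange: uses follow h, f, p)
linear ✓ (each of f, p, h used exactly once)
affine ✓ (none of f, p, h used more than once)
relevant ✓ (every one of f, p, h appears)
unrestricted ✓ (typability at P is all that's needed)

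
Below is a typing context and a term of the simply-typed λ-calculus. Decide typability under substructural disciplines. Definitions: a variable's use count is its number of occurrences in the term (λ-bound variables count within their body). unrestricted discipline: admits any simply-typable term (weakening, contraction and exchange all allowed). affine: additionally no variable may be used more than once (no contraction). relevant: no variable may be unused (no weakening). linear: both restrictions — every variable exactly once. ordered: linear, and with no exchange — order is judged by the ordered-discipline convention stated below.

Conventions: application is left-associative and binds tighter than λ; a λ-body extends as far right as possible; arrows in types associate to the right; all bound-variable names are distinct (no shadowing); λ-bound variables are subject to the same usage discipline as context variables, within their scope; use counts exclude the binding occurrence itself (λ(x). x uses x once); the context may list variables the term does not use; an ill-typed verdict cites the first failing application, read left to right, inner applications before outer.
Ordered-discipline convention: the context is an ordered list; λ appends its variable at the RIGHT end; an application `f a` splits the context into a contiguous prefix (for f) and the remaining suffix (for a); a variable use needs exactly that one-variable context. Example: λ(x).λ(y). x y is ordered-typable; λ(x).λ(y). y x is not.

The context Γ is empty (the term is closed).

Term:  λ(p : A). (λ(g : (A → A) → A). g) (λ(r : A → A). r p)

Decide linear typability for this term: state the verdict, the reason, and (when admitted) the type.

yes — each of p, g, r used exactly once; term : A → (A → A) → A
usage: p [bound] ×1, g [bound] ×1, r [bound] ×1
order of uses: g, r, p
typing: the term checks, with type A → (A → A) → A
per-discipline verdicts: ordered ✗ · linear ✓ · affine ✓ · relevant ✓ · unrestricted ✓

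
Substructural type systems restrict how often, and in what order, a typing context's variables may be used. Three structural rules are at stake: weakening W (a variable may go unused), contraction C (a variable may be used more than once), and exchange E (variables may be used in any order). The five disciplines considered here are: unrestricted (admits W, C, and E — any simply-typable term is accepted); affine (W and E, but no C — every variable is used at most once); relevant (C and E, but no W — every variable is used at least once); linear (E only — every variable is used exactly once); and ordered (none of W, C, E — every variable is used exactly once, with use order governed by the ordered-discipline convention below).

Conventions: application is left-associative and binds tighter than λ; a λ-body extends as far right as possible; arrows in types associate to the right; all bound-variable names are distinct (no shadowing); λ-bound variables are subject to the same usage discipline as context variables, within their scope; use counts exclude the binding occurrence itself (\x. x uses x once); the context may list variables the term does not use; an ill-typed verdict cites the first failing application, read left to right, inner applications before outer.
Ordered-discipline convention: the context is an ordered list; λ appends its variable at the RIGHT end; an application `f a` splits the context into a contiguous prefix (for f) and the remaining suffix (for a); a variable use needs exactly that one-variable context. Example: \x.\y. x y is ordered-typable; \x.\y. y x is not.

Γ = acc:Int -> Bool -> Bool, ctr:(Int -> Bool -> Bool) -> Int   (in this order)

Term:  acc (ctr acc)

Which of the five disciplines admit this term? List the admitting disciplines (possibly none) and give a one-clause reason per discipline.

admitting disciplines: relevant, unrestricted
counts: acc: 2, ctr: 1
use order (left to right): acc, ctr, acc
typing: well-typed at Bool -> Bool
ordered ✗ (needs contraction — acc ×2)
linear ✗ (needs contraction — acc ×2)
affine ✗ (needs contraction — acc ×2)
relevant ✓ (acc, ctr: all used, weakening unneeded)
unrestricted ✓ (well-typed at Bool -> Bool; no restrictions here)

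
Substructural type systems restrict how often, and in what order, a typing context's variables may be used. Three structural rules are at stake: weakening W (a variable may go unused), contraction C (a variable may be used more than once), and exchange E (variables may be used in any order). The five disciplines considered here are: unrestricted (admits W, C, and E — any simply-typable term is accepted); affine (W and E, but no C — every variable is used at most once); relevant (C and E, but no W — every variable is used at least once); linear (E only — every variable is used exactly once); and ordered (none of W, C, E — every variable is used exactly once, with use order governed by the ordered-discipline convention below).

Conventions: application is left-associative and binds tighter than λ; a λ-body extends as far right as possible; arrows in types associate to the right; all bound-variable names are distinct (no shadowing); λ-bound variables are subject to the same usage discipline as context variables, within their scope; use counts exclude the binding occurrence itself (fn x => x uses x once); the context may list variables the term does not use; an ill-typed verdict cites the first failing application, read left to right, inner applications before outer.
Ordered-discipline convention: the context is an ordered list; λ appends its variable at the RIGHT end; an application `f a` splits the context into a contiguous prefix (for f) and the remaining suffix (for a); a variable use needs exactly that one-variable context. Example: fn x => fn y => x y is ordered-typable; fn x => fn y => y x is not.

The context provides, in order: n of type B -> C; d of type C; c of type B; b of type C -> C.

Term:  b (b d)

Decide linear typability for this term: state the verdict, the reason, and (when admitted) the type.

no — needs contraction — b ×2; n, c left unused
use counts: n: 0×, d: 1×, c: 0×, b: 2×
uses in reading order: b, b, d
typing: well-typed — term : C
across the five disciplines: ordered ✗ | linear ✗ | affine ✗ | relevant ✗ | unrestricted ✓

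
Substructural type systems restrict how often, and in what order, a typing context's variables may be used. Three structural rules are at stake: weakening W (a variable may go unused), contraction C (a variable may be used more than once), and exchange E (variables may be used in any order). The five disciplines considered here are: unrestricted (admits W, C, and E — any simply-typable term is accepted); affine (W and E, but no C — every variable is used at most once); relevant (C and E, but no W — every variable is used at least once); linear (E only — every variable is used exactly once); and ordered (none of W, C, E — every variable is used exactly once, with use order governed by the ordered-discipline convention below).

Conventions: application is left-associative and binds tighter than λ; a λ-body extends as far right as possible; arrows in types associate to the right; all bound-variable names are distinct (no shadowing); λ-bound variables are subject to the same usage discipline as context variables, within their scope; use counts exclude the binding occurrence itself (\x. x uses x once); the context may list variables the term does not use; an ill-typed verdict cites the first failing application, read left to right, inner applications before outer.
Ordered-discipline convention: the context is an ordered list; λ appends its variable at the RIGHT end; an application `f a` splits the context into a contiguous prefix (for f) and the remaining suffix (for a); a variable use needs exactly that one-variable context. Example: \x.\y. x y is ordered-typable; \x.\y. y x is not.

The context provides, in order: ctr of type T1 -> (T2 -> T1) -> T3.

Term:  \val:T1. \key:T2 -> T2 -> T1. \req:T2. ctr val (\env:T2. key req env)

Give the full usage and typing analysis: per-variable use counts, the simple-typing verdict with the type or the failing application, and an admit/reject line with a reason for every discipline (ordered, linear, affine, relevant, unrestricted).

counts: ctr=1; val (bound)=1; key (bound)=1; req (bound)=1; env (bound)=1
use order (left to right): ctr, val, key, req, env
typing: the term checks, with type T1 -> (T2 -> T2 -> T1) -> T2 -> T3
ordered: ✓, one use each (ctr, val, key, req, env); ordered split holds
linear: ✓, single use per variable (ctr, val, key, req, env)
affine: ✓, none of ctr, val, key, req, env used more than once
relevant: ✓, at least one use each (ctr, val, key, req, env)
unrestricted: ✓, typability at T1 -> (T2 -> T2 -> T1) -> T2 -> T3 is all that's needed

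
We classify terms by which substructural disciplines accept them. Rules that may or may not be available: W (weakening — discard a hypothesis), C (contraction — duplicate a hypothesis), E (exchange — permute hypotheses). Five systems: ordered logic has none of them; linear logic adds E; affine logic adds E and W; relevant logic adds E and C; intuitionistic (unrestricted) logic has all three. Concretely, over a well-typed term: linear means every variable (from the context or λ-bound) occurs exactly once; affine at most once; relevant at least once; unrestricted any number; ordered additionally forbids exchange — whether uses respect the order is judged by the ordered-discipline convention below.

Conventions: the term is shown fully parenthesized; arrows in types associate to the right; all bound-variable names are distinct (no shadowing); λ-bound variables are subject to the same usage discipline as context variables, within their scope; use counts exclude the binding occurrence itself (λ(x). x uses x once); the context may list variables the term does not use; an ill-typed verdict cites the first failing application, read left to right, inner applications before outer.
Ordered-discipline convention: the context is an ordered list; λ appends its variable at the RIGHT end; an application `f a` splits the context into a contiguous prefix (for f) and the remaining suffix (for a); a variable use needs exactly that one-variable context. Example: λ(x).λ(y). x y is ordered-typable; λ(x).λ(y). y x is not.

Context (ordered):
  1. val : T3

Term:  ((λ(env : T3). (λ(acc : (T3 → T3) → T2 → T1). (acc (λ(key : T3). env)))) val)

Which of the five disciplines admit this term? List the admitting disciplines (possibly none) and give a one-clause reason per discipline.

admitting disciplines: affine, unrestricted
counts: val: 1; env [bound]: 1; acc [bound]: 1; key [bound]: 0
left-to-right use order: acc, env, val
typing: ✓ — ((T3 → T3) → T2 → T1) → T2 → T1
ordered: ✗, key never used (weakening)
linear: ✗, key never used (weakening)
affine: ✓, none of val, env, acc, key used more than once
relevant: ✗, key never used (weakening)
unrestricted: ✓, well-typed at ((T3 → T3) → T2 → T1) → T2 → T1; no restrictions here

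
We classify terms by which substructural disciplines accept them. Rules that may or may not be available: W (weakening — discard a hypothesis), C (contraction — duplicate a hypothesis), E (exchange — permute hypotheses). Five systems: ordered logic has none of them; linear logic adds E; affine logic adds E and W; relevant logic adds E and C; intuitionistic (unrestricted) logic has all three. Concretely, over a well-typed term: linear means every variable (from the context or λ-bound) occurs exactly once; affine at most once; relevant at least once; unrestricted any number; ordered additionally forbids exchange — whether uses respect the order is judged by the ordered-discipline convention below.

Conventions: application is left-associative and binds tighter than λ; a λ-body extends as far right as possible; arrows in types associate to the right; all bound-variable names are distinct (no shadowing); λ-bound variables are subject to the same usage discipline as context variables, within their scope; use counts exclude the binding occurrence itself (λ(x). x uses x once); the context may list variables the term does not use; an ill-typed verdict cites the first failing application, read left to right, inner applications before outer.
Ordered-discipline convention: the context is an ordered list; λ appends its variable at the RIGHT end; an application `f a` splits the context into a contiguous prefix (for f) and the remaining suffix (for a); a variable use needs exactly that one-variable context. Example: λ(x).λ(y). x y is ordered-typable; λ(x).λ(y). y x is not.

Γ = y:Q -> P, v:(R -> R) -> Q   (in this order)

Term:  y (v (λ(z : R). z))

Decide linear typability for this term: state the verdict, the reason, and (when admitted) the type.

yes — single use per variable (y, v, z); term : P
counts: y: 1×; v: 1×; z (bound): 1×
uses in reading order: y, v, z
typing: well-typed — term : P
per-discipline verdicts: ordered ✓ | linear ✓ | affine ✓ | relevant ✓ | unrestricted ✓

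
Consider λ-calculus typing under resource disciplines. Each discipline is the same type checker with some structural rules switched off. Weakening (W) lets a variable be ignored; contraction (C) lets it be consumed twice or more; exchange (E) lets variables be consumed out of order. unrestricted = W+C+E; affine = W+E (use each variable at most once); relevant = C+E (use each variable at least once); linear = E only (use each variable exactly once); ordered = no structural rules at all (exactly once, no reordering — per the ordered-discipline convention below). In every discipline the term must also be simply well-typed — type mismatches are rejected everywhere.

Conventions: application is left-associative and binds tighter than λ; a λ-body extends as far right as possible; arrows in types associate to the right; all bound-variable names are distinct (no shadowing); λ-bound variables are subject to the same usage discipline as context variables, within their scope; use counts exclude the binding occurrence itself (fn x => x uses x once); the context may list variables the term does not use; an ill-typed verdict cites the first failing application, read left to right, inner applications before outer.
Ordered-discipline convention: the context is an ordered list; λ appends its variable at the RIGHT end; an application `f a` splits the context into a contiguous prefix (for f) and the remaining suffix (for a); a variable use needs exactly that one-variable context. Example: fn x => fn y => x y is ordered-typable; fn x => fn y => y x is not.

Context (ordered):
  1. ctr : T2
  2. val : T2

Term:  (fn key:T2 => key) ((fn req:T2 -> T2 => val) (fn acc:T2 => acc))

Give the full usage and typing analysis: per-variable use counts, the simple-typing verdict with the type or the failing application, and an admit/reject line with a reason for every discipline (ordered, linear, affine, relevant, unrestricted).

use counts: ctr: 0×, val: 1×, key (λ-bound): 1×, req (λ-bound): 0×, acc (λ-bound): 1×
left-to-right use order: key, val, acc
typing: ✓ — T2
ordered ✗ (ctr, req left unused)
linear ✗ (ctr, req left unused)
affine ✓ (none of ctr, val, key, req, acc used more than once)
relevant ✗ (ctr, req left unused)
unrestricted ✓ (simply typable at T2; W, C, E all held)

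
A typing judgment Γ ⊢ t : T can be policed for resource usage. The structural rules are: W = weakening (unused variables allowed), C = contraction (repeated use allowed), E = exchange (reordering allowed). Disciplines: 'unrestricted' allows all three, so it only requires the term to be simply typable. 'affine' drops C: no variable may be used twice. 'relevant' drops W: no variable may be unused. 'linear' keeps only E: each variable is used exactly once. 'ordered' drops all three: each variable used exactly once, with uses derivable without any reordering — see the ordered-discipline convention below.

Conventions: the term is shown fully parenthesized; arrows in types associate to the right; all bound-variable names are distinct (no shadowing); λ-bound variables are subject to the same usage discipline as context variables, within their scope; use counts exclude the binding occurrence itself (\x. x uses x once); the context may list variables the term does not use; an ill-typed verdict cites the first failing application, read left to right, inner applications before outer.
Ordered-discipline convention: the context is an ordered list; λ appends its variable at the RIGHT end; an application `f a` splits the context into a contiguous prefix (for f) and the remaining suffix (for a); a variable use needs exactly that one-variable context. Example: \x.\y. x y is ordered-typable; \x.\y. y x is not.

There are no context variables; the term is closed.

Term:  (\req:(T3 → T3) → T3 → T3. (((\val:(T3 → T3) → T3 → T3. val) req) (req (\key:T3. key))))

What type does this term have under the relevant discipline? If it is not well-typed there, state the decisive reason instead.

term : ((T3 → T3) → T3 → T3) → T3 → T3
variable uses: req [bound]=2, val [bound]=1, key [bound]=1
uses in reading order: val, req, req, key
typing: well-typed at ((T3 → T3) → T3 → T3) → T3 → T3
summary: ordered ✗ · linear ✗ · affine ✗ · relevant ✓ · unrestricted ✓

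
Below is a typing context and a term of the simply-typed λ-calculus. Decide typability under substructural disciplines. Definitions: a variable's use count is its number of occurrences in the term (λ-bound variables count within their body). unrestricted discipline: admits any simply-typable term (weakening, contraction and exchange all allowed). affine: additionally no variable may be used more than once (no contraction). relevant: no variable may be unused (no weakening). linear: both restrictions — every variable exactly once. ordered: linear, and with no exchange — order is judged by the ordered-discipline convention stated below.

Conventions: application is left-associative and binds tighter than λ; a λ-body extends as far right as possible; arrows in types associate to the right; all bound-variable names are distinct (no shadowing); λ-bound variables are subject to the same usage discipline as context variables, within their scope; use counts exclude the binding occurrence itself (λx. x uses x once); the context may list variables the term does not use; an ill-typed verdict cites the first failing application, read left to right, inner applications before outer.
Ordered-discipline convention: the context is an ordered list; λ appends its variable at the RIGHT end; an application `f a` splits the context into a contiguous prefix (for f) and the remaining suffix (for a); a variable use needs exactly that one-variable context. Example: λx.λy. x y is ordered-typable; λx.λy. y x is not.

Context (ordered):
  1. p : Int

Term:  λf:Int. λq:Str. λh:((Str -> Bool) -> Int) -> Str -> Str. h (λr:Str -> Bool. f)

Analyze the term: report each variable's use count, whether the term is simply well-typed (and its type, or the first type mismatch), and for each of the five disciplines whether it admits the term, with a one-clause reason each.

use counts: p ×0; f (λ-bound) ×1; q (λ-bound) ×0; h (λ-bound) ×1; r (λ-bound) ×0
use order (left to right): h, f
typing: ✓ — Int -> Str -> (((Str -> Bool) -> Int) -> Str -> Str) -> Str -> Str
ordered ✗ (needs weakening: p, q, r unused)
linear ✗ (needs weakening: p, q, r unused)
affine ✓ (at most one use each (p, f, q, h, r))
relevant ✗ (needs weakening: p, q, r unused)
unrestricted ✓ (typability at Int -> Str -> (((Str -> Bool) -> Int) -> Str -> Str) -> Str -> Str is all that's needed)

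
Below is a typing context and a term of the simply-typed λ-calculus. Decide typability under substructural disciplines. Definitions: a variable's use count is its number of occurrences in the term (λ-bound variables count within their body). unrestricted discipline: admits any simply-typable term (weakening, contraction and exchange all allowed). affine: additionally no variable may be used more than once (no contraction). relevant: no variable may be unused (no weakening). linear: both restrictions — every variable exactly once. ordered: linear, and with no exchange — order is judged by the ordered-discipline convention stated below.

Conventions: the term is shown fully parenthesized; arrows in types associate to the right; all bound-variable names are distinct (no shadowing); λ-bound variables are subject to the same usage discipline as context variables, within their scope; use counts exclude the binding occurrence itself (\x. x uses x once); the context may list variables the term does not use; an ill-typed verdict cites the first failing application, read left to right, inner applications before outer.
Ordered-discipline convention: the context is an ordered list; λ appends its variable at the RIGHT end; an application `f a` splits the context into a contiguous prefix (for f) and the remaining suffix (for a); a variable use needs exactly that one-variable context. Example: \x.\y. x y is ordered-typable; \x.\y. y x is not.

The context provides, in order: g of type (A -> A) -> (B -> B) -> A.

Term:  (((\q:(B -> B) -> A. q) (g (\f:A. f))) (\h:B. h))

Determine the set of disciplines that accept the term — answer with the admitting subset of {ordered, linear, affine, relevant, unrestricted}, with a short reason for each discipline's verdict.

admitted by: ordered, linear, affine, relevant, unrestricted
counts: g: 1×, q (bound): 1×, f (bound): 1×, h (bound): 1×
order of uses: q, g, f, h
typing: well-typed — term : A
ordered: ✓ — g, q, f, h: once each, no exchange needed
linear: ✓ — exactly-once usage across g, q, f, h
affine: ✓ — at most one use each (g, q, f, h)
relevant: ✓ — none of g, q, f, h goes unused
unrestricted: ✓ — well-typed at A; no restrictions here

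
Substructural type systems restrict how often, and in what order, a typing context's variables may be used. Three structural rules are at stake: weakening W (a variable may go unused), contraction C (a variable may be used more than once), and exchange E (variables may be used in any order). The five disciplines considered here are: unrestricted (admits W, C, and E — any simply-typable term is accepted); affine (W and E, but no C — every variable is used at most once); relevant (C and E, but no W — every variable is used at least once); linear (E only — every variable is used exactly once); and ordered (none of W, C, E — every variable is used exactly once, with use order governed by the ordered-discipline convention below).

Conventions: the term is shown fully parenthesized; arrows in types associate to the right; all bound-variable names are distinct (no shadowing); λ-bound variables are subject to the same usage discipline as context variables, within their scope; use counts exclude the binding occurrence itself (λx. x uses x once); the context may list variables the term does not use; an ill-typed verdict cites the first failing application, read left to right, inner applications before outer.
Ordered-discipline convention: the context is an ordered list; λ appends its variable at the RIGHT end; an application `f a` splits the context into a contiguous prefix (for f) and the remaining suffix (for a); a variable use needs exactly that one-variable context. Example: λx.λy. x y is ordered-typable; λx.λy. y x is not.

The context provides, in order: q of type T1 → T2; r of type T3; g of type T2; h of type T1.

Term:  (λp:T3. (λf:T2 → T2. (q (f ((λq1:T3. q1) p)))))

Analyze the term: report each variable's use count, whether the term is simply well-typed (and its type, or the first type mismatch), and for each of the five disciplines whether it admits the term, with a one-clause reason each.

use counts: q: 1; r: 0; g: 0; h: 0; p [bound]: 1; f [bound]: 1; q1 [bound]: 1
use order (left to right): q, f, q1, p
typing: ill-typed: a function awaiting T2 gets T3
ordered: ✗ — a type mismatch blocks all five
linear: ✗ — the type mismatch rejects it
affine: ✗ — not simply typable
relevant: ✗ — fails simple typing
unrestricted: ✗ — a type mismatch blocks all five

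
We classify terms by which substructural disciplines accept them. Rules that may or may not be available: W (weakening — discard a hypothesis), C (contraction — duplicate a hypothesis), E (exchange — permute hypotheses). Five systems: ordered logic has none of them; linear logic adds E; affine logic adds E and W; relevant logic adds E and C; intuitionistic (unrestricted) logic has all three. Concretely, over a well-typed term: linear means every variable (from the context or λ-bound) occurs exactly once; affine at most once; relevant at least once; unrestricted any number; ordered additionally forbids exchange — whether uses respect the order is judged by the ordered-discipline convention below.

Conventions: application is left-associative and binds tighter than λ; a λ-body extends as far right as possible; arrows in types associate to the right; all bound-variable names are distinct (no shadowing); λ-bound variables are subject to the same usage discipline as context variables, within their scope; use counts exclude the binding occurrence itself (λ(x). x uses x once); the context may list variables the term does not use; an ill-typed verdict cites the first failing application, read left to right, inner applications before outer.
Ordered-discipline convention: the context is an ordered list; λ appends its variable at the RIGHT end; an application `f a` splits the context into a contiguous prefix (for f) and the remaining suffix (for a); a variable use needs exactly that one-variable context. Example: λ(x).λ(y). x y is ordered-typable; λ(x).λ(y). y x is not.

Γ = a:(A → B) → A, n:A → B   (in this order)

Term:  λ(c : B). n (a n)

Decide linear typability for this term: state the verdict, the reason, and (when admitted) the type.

no — needs contraction — n ×2; unused: c — weakening required
usage: a: 1, n: 2, c (bound): 0
order of uses: n, a, n
typing: the term checks, with type B → B
all disciplines: ordered ✗; linear ✗; affine ✗; relevant ✗; unrestricted ✓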